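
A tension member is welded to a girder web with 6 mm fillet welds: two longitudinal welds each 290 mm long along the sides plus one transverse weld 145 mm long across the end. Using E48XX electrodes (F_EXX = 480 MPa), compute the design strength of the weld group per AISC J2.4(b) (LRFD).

φR_n ≈ 664 kN

t_e = 0.707 × 6 = 4.242 mm.
R_nwl = 0.6 × 480 × 4.242 × 580 × 10⁻³ = 708.6 kN (longitudinal, 2 welds).
R_nwt = 0.6 × 480 × 4.242 × 145 × 10⁻³ = 177.1 kN (transverse, base value).
(i) R_nwl + R_nwt = 885.7 kN; (ii) 0.85 R_nwl + 1.5 R_nwt = 868 kN.
R_n = max = 885.7 kN [governs: (i)]; φR_n = 664.3 kN.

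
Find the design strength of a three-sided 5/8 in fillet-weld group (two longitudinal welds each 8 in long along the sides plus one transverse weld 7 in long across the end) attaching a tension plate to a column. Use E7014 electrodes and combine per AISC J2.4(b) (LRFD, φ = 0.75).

φR_n ≈ 335 kips

E70XX → F_EXX = 70 ksi.
t_e = 0.707 × 0.625 = 0.4419 in.
R_nwl = 0.6 × 70 × 0.4419 × 16 = 296.9 kips (longitudinal, 2 welds).
R_nwt = 0.6 × 70 × 0.4419 × 7 = 129.9 kips (transverse, base value).
(i) R_nwl + R_nwt = 426.9 kips; (ii) 0.85 R_nwl + 1.5 R_nwt = 447.3 kips.
R_n = max = 447.3 kips [governs: (ii)]; φR_n = 335.4 kips.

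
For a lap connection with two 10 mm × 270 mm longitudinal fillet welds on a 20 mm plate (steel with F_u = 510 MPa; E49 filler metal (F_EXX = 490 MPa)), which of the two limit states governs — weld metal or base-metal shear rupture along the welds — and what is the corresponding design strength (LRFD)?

φR_n ≈ 842 kN (weld metal governs)

t_e = 0.707 × 10 = 7.07 mm; L = 540 mm.
Weld metal: φR_n = 0.75 × 0.6 × 490 × 7.07 × 540 × 10⁻³ = 841.8 kN.
Base metal (shear rupture): φR_n = 0.75 × 0.6 × 510 × 20 × 540 × 10⁻³ = 2479 kN.
Governing: weld metal.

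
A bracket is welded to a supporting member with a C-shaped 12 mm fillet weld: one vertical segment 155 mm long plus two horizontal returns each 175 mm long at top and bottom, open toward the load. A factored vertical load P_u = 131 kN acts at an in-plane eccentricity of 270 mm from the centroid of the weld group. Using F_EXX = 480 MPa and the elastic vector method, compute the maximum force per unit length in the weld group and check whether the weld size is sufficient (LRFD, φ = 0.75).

f_max ≈ 1410 N/mm; adequate

Total weld length L_w = 505 mm. Treat welds as unit-width lines.
Centroid: x̄ = 2×175×87.5 / 505 = 60.64 mm from the vertical weld.
Polar moment about centroid: J = I_x + I_y = [155³/12 + 2×175×77.5²] + [155×60.64² + 2(175³/12 + 175×26.86²)] = 4128000 mm³.
Direct shear f_v = P/L_w = 131×10³ / 505 = 259.4 N/mm (vertical).
Torsion M = P·e = 131×10³ × 270 = 35370000 N·mm.
Critical point at (x, y) = (114.4, 77.5) from centroid. f_tx = M·y/J = 664 N/mm; f_ty = M·x/J = 979.8 N/mm.
Resultant f_max = √[f_tx² + (f_v + f_ty)²] = √[664² + (259.4 + 979.8)²] = 1406 N/mm.
Capacity per unit length: φr_n = 0.75 × 0.6 × 480 × (0.707 × 12) = 1833 N/mm.
1406 ≤ 1833 → adequate.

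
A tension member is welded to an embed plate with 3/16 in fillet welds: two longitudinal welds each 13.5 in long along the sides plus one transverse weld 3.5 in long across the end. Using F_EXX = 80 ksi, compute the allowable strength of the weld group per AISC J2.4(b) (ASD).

R_n/Ω ≈ 97 kips

t_e = 0.707 × 0.1875 = 0.1326 in.
R_nwl = 0.6 × 80 × 0.1326 × 27 = 171.8 kips (longitudinal, 2 welds).
R_nwt = 0.6 × 80 × 0.1326 × 3.5 = 22.27 kips (transverse, base value).
(i) R_nwl + R_nwt = 194.1 kips; (ii) 0.85 R_nwl + 1.5 R_nwt = 179.4 kips.
R_n = max = 194.1 kips [governs: (i)]; R_n/Ω = 97.04 kips.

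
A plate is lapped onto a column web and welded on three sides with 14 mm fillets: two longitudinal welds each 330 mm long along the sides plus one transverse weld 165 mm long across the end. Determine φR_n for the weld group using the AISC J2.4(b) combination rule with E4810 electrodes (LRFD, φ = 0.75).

E48XX → F_EXX = 480 MPa.
t_e = 0.707 × 14 = 9.898 mm.
R_nwl = 0.6 × 480 × 9.898 × 660 × 10⁻³ = 1881 kN (longitudinal, 2 welds).
R_nwt = 0.6 × 480 × 9.898 × 165 × 10⁻³ = 470.4 kN (transverse, base value).
(i) R_nwl + R_nwt = 2352 kN; (ii) 0.85 R_nwl + 1.5 R_nwt = 2305 kN.
R_n = max = 2352 kN [governs: (i)]; φR_n = 1764 kN.

φR_n ≈ 1760 kN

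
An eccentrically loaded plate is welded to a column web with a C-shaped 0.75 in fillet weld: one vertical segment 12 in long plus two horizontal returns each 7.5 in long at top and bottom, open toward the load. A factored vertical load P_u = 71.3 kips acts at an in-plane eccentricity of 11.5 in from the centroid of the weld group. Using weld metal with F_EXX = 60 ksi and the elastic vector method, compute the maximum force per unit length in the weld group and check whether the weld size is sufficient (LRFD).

Total weld length L_w = 27 in. Treat welds as unit-width lines.
Centroid: x̄ = 2×7.5×3.75 / 27 = 2.083 in from the vertical weld.
Polar moment about centroid: J = I_x + I_y = [12³/12 + 2×7.5×6²] + [12×2.083² + 2(7.5³/12 + 7.5×1.667²)] = 848.1 in³.
Direct shear f_v = P/L_w = 71.3 / 27 = 2.641 kip/in (vertical).
Torsion M = P·e = 71.3 × 11.5 = 819.95 kip·in.
Critical point at (x, y) = (5.417, 6) from centroid. f_tx = M·y/J = 5.801 kip/in; f_ty = M·x/J = 5.237 kip/in.
Resultant f_max = √[f_tx² + (f_v + f_ty)²] = √[5.801² + (2.641 + 5.237)²] = 9.783 kip/in.
Capacity per unit length: φr_n = 0.75 × 0.6 × 60 × (0.707 × 0.75) = 14.32 kip/in.
9.783 ≤ 14.32 → adequate.

f_max ≈ 9.78 kip/in; adequate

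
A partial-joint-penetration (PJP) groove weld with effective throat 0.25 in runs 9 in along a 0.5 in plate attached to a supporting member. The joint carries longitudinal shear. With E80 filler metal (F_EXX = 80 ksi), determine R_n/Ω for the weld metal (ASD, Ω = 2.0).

Effective throat (given) t_e = 0.25 in.
A_we = 0.25 × 9 = 2.25 in².
F_nw = 0.6 F_EXX = 48 ksi.
R_n/Ω = (48 × 2.25) / 2.0 = 54 kips.

R_n/Ω ≈ 54 kips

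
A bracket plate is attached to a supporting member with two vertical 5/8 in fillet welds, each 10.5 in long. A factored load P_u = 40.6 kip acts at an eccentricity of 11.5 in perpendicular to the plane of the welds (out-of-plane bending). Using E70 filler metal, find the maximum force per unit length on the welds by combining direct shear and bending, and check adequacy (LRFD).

f_max ≈ 12.9 kip/in; adequate

E70XX → F_EXX = 70 ksi.
L_w = 2 × 10.5 = 21 in; section modulus (unit throat) S = 2 × L²/6 = 36.75 in².
Direct shear f_v = P/L_w = 40.6/21 = 1.933 kip/in.
Moment M = P × e = 40.6 × 11.5 = 466.9 kip·in; bending f_b = M/S = 12.7 kip/in.
f_max = √(f_v² + f_b²) = √(1.933² + 12.7²) = 12.85 kip/in.
φr_n = 0.75 × 0.6 × 70 × (0.707 × 0.625) = 13.92 kip/in → adequate.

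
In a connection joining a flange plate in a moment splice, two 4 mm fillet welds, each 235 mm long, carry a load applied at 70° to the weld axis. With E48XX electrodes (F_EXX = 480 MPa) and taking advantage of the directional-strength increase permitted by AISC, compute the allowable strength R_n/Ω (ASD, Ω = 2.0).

R_n/Ω ≈ 279 kN

t_e = 0.707 × 4 = 2.828 mm; A_we = 2.828 × 470 = 1329 mm².
Directional factor: 1.0 + 0.5 sin^1.5(70°) = 1.455.
F_nw = 0.6 × 480 × 1.455 = 419.2 MPa.
R_n/Ω = (419.2 × 1329) / 2.0 × 10⁻³ = 278.6 kN.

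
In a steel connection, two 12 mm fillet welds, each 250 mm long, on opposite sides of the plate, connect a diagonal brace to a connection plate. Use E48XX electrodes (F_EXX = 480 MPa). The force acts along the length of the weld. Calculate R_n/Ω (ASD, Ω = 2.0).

R_n/Ω ≈ 611 kN

Effective throat t_e = 0.707 × 12 = 8.484 mm.
Total length L = 500 mm; A_we = 8.484 × 500 = 4242 mm².
F_nw = 0.6 F_EXX = 0.6 × 480 = 288 MPa.
R_n = 288 × 4242 × 10⁻³ = 1222 kN; R_n/Ω = 1222/2.0 = 610.8 kN.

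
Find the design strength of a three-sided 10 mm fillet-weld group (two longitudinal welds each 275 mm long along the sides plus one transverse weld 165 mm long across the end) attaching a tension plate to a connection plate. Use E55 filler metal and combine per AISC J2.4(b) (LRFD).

E55XX → F_EXX = 550 MPa.
t_e = 0.707 × 10 = 7.07 mm.
R_nwl = 0.6 × 550 × 7.07 × 550 × 10⁻³ = 1283 kN (longitudinal, 2 welds).
R_nwt = 0.6 × 550 × 7.07 × 165 × 10⁻³ = 385 kN (transverse, base value).
(i) R_nwl + R_nwt = 1668 kN; (ii) 0.85 R_nwl + 1.5 R_nwt = 1668 kN.
R_n = max = 1668 kN [governs: (ii)]; φR_n = 1251 kN.

φR_n ≈ 1250 kN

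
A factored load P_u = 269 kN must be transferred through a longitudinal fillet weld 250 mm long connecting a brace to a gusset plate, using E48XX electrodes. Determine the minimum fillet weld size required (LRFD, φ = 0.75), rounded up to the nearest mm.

E48XX → F_EXX = 480 MPa.
Total weld length L = 250 mm.
Required throat t_e = P_u / (φ × 0.6 F_EXX × L) = 269 / (0.75 × 0.6 × 480 × 250 × 10⁻³) = 4.981 mm.
Required leg w = t_e / 0.707 = 7.046 mm → use 8 mm.

w = 8 mm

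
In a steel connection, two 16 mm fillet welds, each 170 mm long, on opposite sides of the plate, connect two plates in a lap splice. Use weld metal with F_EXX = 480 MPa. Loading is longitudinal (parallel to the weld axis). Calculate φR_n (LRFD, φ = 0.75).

Effective throat t_e = 0.707 × 16 = 11.31 mm.
Total length L = 340 mm; A_we = 11.31 × 340 = 3846 mm².
F_nw = 0.6 F_EXX = 0.6 × 480 = 288 MPa.
φR_n = 0.75 × 288 × 3846 × 10⁻³ = 830.8 kN.

φR_n ≈ 831 kN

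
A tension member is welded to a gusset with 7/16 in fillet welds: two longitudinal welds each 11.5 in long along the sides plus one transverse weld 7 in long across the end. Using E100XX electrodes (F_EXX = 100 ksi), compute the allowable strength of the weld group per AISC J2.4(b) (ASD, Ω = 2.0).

t_e = 0.707 × 0.4375 = 0.3093 in.
R_nwl = 0.6 × 100 × 0.3093 × 23 = 426.9 kip (longitudinal, 2 welds).
R_nwt = 0.6 × 100 × 0.3093 × 7 = 129.9 kip (transverse, base value).
(i) R_nwl + R_nwt = 556.8 kip; (ii) 0.85 R_nwl + 1.5 R_nwt = 557.7 kip.
R_n = max = 557.7 kip [governs: (ii)]; R_n/Ω = 278.8 kip.

R_n/Ω ≈ 279 kip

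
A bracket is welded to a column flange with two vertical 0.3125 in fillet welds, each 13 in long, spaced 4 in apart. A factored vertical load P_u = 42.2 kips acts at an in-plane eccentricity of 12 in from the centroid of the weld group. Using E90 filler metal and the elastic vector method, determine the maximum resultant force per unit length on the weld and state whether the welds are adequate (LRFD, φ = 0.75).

f_max ≈ 7.95 kip/in; adequate

E90XX → F_EXX = 90 ksi.
Total weld length L_w = 26 in. Treat welds as unit-width lines.
Polar moment about centroid: J = 2[d³/12 + d(b/2)²] = 2[13³/12 + 13×2²] = 470.2 in³.
Direct shear f_v = P/L_w = 42.2 / 26 = 1.623 kip/in (vertical).
Torsion M = P·e = 42.2 × 12 = 506.4 kip·in.
Critical point at (x, y) = (2, 6.5) from centroid. f_tx = M·y/J = 7.001 kip/in; f_ty = M·x/J = 2.154 kip/in.
Resultant f_max = √[f_tx² + (f_v + f_ty)²] = √[7.001² + (1.623 + 2.154)²] = 7.955 kip/in.
Capacity per unit length: φr_n = 0.75 × 0.6 × 90 × (0.707 × 0.3125) = 8.948 kip/in.
7.955 ≤ 8.948 → adequate.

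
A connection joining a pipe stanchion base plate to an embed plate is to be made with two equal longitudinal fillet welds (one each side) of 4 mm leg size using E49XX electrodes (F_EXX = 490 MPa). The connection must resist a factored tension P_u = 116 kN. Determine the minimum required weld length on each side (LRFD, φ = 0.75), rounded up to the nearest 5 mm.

L = 95 mm on each side

Throat t_e = 0.707 × 4 = 2.828 mm.
φr_n = 0.75 × 0.6 × 490 × 2.828 × 10⁻³ = 0.6236 kN/mm.
L_req = P_u / φr_n = 116 / 0.6236 = 186 mm total.
Per side: 186 / 2 = 93.01 mm.
Round up → use L = 95 mm on each side.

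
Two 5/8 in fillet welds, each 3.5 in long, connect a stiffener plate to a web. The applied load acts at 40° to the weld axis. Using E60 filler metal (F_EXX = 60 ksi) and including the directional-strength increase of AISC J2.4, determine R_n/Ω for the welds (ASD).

R_n/Ω ≈ 70 kip

t_e = 0.707 × 0.625 = 0.4419 in; A_we = 0.4419 × 7 = 3.093 in².
Directional factor: 1.0 + 0.5 sin^1.5(40°) = 1.258.
F_nw = 0.6 × 60 × 1.258 = 45.28 ksi.
R_n/Ω = (45.28 × 3.093) / 2.0 = 70.02 kip.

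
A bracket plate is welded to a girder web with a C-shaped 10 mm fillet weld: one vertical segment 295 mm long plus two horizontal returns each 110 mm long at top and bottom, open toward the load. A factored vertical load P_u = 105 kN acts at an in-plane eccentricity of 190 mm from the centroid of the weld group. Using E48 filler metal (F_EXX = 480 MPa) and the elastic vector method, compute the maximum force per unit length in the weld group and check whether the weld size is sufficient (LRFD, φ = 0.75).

Total weld length L_w = 515 mm. Treat welds as unit-width lines.
Centroid: x̄ = 2×110×55 / 515 = 23.5 mm from the vertical weld.
Polar moment about centroid: J = I_x + I_y = [295³/12 + 2×110×147.5²] + [295×23.5² + 2(110³/12 + 110×31.5²)] = 7529000 mm³.
Direct shear f_v = P/L_w = 105×10³ / 515 = 203.9 N/mm (vertical).
Torsion M = P·e = 105×10³ × 190 = 19950000 N·mm.
Critical point at (x, y) = (86.5, 147.5) from centroid. f_tx = M·y/J = 390.9 N/mm; f_ty = M·x/J = 229.2 N/mm.
Resultant f_max = √[f_tx² + (f_v + f_ty)²] = √[390.9² + (203.9 + 229.2)²] = 583.4 N/mm.
Capacity per unit length: φr_n = 0.75 × 0.6 × 480 × (0.707 × 10) = 1527 N/mm.
583.4 ≤ 1527 → adequate.

f_max ≈ 583 N/mm; adequate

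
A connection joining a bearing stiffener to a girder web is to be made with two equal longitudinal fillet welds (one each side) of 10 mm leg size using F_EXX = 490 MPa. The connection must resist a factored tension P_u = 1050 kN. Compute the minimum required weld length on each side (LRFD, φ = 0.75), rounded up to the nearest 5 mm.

L = 340 mm on each side

Throat t_e = 0.707 × 10 = 7.07 mm.
φr_n = 0.75 × 0.6 × 490 × 7.07 × 10⁻³ = 1.559 kN/mm.
L_req = P_u / φr_n = 1050 / 1.559 = 673.5 mm total.
Per side: 673.5 / 2 = 336.8 mm.
Round up → use L = 340 mm on each side.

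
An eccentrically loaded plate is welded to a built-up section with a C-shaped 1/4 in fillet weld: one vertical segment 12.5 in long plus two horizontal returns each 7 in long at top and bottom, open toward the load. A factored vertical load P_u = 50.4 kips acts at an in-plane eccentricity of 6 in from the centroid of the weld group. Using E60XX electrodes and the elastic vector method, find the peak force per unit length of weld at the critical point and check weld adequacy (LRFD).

E60XX → F_EXX = 60 ksi.
Total weld length L_w = 26.5 in. Treat welds as unit-width lines.
Centroid: x̄ = 2×7×3.5 / 26.5 = 1.849 in from the vertical weld.
Polar moment about centroid: J = I_x + I_y = [12.5³/12 + 2×7×6.25²] + [12.5×1.849² + 2(7³/12 + 7×1.651²)] = 847.7 in³.
Direct shear f_v = P/L_w = 50.4 / 26.5 = 1.902 kip/in (vertical).
Torsion M = P·e = 50.4 × 6 = 302.4 kip·in.
Critical point at (x, y) = (5.151, 6.25) from centroid. f_tx = M·y/J = 2.23 kip/in; f_ty = M·x/J = 1.837 kip/in.
Resultant f_max = √[f_tx² + (f_v + f_ty)²] = √[2.23² + (1.902 + 1.837)²] = 4.354 kip/in.
Capacity per unit length: φr_n = 0.75 × 0.6 × 60 × (0.707 × 0.25) = 4.772 kip/in.
4.354 ≤ 4.772 → adequate.

f_max ≈ 4.35 kip/in; adequate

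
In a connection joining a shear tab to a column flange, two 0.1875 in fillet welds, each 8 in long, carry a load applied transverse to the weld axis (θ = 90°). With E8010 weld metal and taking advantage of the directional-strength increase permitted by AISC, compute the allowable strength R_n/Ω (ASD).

R_n/Ω ≈ 76.4 kips

E80XX → F_EXX = 80 ksi.
t_e = 0.707 × 0.1875 = 0.1326 in; A_we = 0.1326 × 16 = 2.121 in².
Directional factor: 1.0 + 0.5 sin^1.5(90°) = 1.5.
F_nw = 0.6 × 80 × 1.5 = 72 ksi.
R_n/Ω = (72 × 2.121) / 2.0 = 76.36 kips.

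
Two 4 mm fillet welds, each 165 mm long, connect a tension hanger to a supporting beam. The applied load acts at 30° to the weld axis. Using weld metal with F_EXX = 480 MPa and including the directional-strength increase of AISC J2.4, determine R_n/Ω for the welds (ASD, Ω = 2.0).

R_n/Ω ≈ 158 kN

t_e = 0.707 × 4 = 2.828 mm; A_we = 2.828 × 330 = 933.2 mm².
Directional factor: 1.0 + 0.5 sin^1.5(30°) = 1.177.
F_nw = 0.6 × 480 × 1.177 = 338.9 MPa.
R_n/Ω = (338.9 × 933.2) / 2.0 × 10⁻³ = 158.1 kN.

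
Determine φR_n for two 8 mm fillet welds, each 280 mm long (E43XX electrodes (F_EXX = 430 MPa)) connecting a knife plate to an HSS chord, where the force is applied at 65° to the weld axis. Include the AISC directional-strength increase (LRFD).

φR_n ≈ 877 kN

t_e = 0.707 × 8 = 5.656 mm; A_we = 5.656 × 560 = 3167 mm².
Directional factor: 1.0 + 0.5 sin^1.5(65°) = 1.431.
F_nw = 0.6 × 430 × 1.431 = 369.3 MPa.
φR_n = 0.75 × 369.3 × 3167 × 10⁻³ = 877.3 kN.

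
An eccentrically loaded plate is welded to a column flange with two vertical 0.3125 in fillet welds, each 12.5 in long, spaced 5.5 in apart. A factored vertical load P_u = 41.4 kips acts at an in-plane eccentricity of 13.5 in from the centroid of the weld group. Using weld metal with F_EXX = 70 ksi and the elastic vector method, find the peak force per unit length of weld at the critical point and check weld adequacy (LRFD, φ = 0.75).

Total weld length L_w = 25 in. Treat welds as unit-width lines.
Polar moment about centroid: J = 2[d³/12 + d(b/2)²] = 2[12.5³/12 + 12.5×2.75²] = 514.6 in³.
Direct shear f_v = P/L_w = 41.4 / 25 = 1.656 kip/in (vertical).
Torsion M = P·e = 41.4 × 13.5 = 558.9 kip·in.
Critical point at (x, y) = (2.75, 6.25) from centroid. f_tx = M·y/J = 6.788 kip/in; f_ty = M·x/J = 2.987 kip/in.
Resultant f_max = √[f_tx² + (f_v + f_ty)²] = √[6.788² + (1.656 + 2.987)²] = 8.224 kip/in.
Capacity per unit length: φr_n = 0.75 × 0.6 × 70 × (0.707 × 0.3125) = 6.96 kip/in.
8.224 > 6.96 → NOT adequate.

f_max ≈ 8.22 kip/in; NOT adequate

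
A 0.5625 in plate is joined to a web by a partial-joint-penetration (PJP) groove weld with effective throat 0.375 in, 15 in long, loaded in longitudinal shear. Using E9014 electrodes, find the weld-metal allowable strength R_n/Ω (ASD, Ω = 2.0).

E90XX → F_EXX = 90 ksi.
Effective throat (given) t_e = 0.375 in.
A_we = 0.375 × 15 = 5.625 in².
F_nw = 0.6 F_EXX = 54 ksi.
R_n/Ω = (54 × 5.625) / 2.0 = 151.9 kip.

R_n/Ω ≈ 152 kip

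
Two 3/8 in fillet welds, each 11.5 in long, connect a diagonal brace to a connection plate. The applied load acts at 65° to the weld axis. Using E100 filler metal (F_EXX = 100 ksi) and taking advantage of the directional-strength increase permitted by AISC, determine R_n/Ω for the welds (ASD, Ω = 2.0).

t_e = 0.707 × 0.375 = 0.2651 in; A_we = 0.2651 × 23 = 6.098 in².
Directional factor: 1.0 + 0.5 sin^1.5(65°) = 1.431.
F_nw = 0.6 × 100 × 1.431 = 85.88 ksi.
R_n/Ω = (85.88 × 6.098) / 2.0 = 261.9 kips.

R_n/Ω ≈ 262 kips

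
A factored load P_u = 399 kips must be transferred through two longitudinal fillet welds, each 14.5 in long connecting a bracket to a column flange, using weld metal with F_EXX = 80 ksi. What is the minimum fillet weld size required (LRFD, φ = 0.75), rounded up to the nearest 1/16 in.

Total weld length L = 29 in.
Required throat t_e = P_u / (φ × 0.6 F_EXX × L) = 399 / (0.75 × 0.6 × 80 × 29) = 0.3822 in.
Required leg w = t_e / 0.707 = 0.5406 in → use 9/16 in.

w = 9/16 in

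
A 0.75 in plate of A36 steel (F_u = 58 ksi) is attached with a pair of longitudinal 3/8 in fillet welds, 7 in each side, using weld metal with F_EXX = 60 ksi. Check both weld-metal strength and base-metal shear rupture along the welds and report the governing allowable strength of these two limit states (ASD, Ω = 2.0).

t_e = 0.707 × 0.375 = 0.2651 in; L = 14 in.
Weld metal: R_n/Ω = (1/2.0) × 0.6 × 60 × 0.2651 × 14 = 66.81 kips.
Base metal (shear rupture): R_n/Ω = (1/2.0) × 0.6 × 58 × 0.75 × 14 = 182.7 kips.
Governing: weld metal.

R_n/Ω ≈ 66.8 kips (weld metal governs)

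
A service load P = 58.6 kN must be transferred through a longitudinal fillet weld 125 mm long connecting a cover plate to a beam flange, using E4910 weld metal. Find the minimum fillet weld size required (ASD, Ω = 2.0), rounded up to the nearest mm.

E49XX → F_EXX = 490 MPa.
Total weld length L = 125 mm.
Required throat t_e = P × Ω / (0.6 F_EXX × L) = 58.6 × 2.0 / (0.6 × 490 × 125 × 10⁻³) = 3.189 mm.
Required leg w = t_e / 0.707 = 4.511 mm → use 5 mm.

w = 5 mm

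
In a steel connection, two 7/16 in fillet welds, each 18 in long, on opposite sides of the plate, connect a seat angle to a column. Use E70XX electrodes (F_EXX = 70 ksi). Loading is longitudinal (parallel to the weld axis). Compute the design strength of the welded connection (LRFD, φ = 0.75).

Effective throat t_e = 0.707 × 0.4375 = 0.3093 in.
Total length L = 36 in; A_we = 0.3093 × 36 = 11.14 in².
F_nw = 0.6 F_EXX = 0.6 × 70 = 42 ksi.
φR_n = 0.75 × 42 × 11.14 = 350.8 kips.

φR_n ≈ 351 kips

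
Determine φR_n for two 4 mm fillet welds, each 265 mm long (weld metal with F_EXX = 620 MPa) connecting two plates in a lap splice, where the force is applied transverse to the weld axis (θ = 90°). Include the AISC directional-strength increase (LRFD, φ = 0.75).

φR_n ≈ 627 kN

t_e = 0.707 × 4 = 2.828 mm; A_we = 2.828 × 530 = 1499 mm².
Directional factor: 1.0 + 0.5 sin^1.5(90°) = 1.5.
F_nw = 0.6 × 620 × 1.5 = 558 MPa.
φR_n = 0.75 × 558 × 1499 × 10⁻³ = 627.3 kN.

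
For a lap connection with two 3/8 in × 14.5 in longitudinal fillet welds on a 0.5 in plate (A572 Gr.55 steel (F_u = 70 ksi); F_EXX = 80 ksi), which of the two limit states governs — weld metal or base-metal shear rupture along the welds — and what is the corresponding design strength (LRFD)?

φR_n ≈ 277 kip (weld metal governs)

t_e = 0.707 × 0.375 = 0.2651 in; L = 29 in.
Weld metal: φR_n = 0.75 × 0.6 × 80 × 0.2651 × 29 = 276.8 kip.
Base metal (shear rupture): φR_n = 0.75 × 0.6 × 70 × 0.5 × 29 = 456.8 kip.
Governing: weld metal.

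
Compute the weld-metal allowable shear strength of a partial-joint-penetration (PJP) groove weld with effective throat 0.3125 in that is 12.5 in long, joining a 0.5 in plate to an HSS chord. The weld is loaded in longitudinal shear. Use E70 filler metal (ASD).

E70XX → F_EXX = 70 ksi.
Effective throat (given) t_e = 0.3125 in.
A_we = 0.3125 × 12.5 = 3.906 in².
F_nw = 0.6 F_EXX = 42 ksi.
R_n/Ω = (42 × 3.906) / 2.0 = 82.03 kip.

R_n/Ω ≈ 82 kip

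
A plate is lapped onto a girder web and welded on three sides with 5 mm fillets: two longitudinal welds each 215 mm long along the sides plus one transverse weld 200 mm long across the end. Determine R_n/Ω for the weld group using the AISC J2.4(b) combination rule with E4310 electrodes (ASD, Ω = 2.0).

R_n/Ω ≈ 303 kN

E43XX → F_EXX = 430 MPa.
t_e = 0.707 × 5 = 3.535 mm.
R_nwl = 0.6 × 430 × 3.535 × 430 × 10⁻³ = 392.2 kN (longitudinal, 2 welds).
R_nwt = 0.6 × 430 × 3.535 × 200 × 10⁻³ = 182.4 kN (transverse, base value).
(i) R_nwl + R_nwt = 574.6 kN; (ii) 0.85 R_nwl + 1.5 R_nwt = 607 kN.
R_n = max = 607 kN [governs: (ii)]; R_n/Ω = 303.5 kN.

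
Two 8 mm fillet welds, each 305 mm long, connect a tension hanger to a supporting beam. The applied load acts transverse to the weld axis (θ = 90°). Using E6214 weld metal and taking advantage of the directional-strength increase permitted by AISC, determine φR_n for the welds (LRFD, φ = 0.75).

φR_n ≈ 1440 kN

E62XX → F_EXX = 620 MPa.
t_e = 0.707 × 8 = 5.656 mm; A_we = 5.656 × 610 = 3450 mm².
Directional factor: 1.0 + 0.5 sin^1.5(90°) = 1.5.
F_nw = 0.6 × 620 × 1.5 = 558 MPa.
φR_n = 0.75 × 558 × 3450 × 10⁻³ = 1444 kN.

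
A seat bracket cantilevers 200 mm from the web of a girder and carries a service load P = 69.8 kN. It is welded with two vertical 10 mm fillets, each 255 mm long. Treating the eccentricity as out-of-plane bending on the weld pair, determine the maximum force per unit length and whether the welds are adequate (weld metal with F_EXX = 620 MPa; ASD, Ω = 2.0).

f_max ≈ 658 N/mm; adequate

L_w = 2 × 255 = 510 mm; section modulus (unit throat) S = 2 × L²/6 = 21680 mm².
Direct shear f_v = P/L_w = 69.8×10³/510 = 136.9 N/mm.
Moment M = P × e = 69.8×10³ × 200 = 13960000 N·mm; bending f_b = M/S = 644.1 N/mm.
f_max = √(f_v² + f_b²) = √(136.9² + 644.1²) = 658.4 N/mm.
r_n/Ω = (1/2.0) × 0.6 × 620 × (0.707 × 10) = 1315 N/mm → adequate.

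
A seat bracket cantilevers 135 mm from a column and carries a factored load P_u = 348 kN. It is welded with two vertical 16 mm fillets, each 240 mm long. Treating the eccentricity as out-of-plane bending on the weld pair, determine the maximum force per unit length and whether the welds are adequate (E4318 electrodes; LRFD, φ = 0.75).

f_max ≈ 2550 N/mm; NOT adequate

E43XX → F_EXX = 430 MPa.
L_w = 2 × 240 = 480 mm; section modulus (unit throat) S = 2 × L²/6 = 19200 mm².
Direct shear f_v = P/L_w = 348×10³/480 = 725 N/mm.
Moment M = P × e = 348×10³ × 135 = 46980000 N·mm; bending f_b = M/S = 2447 N/mm.
f_max = √(f_v² + f_b²) = √(725² + 2447²) = 2552 N/mm.
φr_n = 0.75 × 0.6 × 430 × (0.707 × 16) = 2189 N/mm → NOT adequate.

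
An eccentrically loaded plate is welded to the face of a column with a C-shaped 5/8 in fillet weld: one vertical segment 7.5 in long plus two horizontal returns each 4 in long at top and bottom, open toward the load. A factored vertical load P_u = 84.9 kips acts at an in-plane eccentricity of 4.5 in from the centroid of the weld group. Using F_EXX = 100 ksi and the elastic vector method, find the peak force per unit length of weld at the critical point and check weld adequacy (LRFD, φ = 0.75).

Total weld length L_w = 15.5 in. Treat welds as unit-width lines.
Centroid: x̄ = 2×4×2 / 15.5 = 1.032 in from the vertical weld.
Polar moment about centroid: J = I_x + I_y = [7.5³/12 + 2×4×3.75²] + [7.5×1.032² + 2(4³/12 + 4×0.9677²)] = 173.8 in³.
Direct shear f_v = P/L_w = 84.9 / 15.5 = 5.477 kip/in (vertical).
Torsion M = P·e = 84.9 × 4.5 = 382.05 kip·in.
Critical point at (x, y) = (2.968, 3.75) from centroid. f_tx = M·y/J = 8.243 kip/in; f_ty = M·x/J = 6.523 kip/in.
Resultant f_max = √[f_tx² + (f_v + f_ty)²] = √[8.243² + (5.477 + 6.523)²] = 14.56 kip/in.
Capacity per unit length: φr_n = 0.75 × 0.6 × 100 × (0.707 × 0.625) = 19.88 kip/in.
14.56 ≤ 19.88 → adequate.

f_max ≈ 14.6 kip/in; adequate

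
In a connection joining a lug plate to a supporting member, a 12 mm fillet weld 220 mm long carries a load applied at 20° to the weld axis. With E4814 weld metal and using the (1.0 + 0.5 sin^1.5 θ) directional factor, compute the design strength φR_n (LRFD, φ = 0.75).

E48XX → F_EXX = 480 MPa.
t_e = 0.707 × 12 = 8.484 mm; A_we = 8.484 × 220 = 1866 mm².
Directional factor: 1.0 + 0.5 sin^1.5(20°) = 1.1.
F_nw = 0.6 × 480 × 1.1 = 316.8 MPa.
φR_n = 0.75 × 316.8 × 1866 × 10⁻³ = 443.5 kN.

φR_n ≈ 443 kN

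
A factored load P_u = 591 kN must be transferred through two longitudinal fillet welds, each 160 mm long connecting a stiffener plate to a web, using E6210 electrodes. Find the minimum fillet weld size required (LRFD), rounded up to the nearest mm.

E62XX → F_EXX = 620 MPa.
Total weld length L = 320 mm.
Required throat t_e = P_u / (φ × 0.6 F_EXX × L) = 591 / (0.75 × 0.6 × 620 × 320 × 10⁻³) = 6.62 mm.
Required leg w = t_e / 0.707 = 9.363 mm → use 10 mm.

w = 10 mm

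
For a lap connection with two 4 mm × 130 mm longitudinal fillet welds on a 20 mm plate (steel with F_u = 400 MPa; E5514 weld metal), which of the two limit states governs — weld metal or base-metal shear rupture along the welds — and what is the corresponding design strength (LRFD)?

E55XX → F_EXX = 550 MPa.
t_e = 0.707 × 4 = 2.828 mm; L = 260 mm.
Weld metal: φR_n = 0.75 × 0.6 × 550 × 2.828 × 260 × 10⁻³ = 182 kN.
Base metal (shear rupture): φR_n = 0.75 × 0.6 × 400 × 20 × 260 × 10⁻³ = 936 kN.
Governing: weld metal.

φR_n ≈ 182 kN (weld metal governs)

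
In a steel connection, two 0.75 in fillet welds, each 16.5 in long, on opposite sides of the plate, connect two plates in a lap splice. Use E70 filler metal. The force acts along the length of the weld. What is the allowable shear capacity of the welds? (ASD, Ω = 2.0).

R_n/Ω ≈ 367 kip

E70XX → F_EXX = 70 ksi.
Effective throat t_e = 0.707 × 0.75 = 0.5302 in.
Total length L = 33 in; A_we = 0.5302 × 33 = 17.5 in².
F_nw = 0.6 F_EXX = 0.6 × 70 = 42 ksi.
R_n = 42 × 17.5 = 734.9 kip; R_n/Ω = 734.9/2.0 = 367.5 kip.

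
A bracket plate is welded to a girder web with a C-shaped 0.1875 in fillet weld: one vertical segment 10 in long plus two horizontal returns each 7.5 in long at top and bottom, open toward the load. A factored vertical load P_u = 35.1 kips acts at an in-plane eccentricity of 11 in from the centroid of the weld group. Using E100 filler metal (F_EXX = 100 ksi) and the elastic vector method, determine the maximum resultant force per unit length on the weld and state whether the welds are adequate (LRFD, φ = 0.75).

f_max ≈ 5.67 kip/in; adequate

Total weld length L_w = 25 in. Treat welds as unit-width lines.
Centroid: x̄ = 2×7.5×3.75 / 25 = 2.25 in from the vertical weld.
Polar moment about centroid: J = I_x + I_y = [10³/12 + 2×7.5×5²] + [10×2.25² + 2(7.5³/12 + 7.5×1.5²)] = 613 in³.
Direct shear f_v = P/L_w = 35.1 / 25 = 1.404 kip/in (vertical).
Torsion M = P·e = 35.1 × 11 = 386.1 kip·in.
Critical point at (x, y) = (5.25, 5) from centroid. f_tx = M·y/J = 3.149 kip/in; f_ty = M·x/J = 3.307 kip/in.
Resultant f_max = √[f_tx² + (f_v + f_ty)²] = √[3.149² + (1.404 + 3.307)²] = 5.666 kip/in.
Capacity per unit length: φr_n = 0.75 × 0.6 × 100 × (0.707 × 0.1875) = 5.965 kip/in.
5.666 ≤ 5.965 → adequate.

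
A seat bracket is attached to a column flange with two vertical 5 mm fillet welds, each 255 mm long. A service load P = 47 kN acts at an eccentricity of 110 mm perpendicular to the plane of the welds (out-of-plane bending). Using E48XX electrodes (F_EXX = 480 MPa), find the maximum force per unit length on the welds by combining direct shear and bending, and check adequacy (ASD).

f_max ≈ 256 N/mm; adequate

L_w = 2 × 255 = 510 mm; section modulus (unit throat) S = 2 × L²/6 = 21680 mm².
Direct shear f_v = P/L_w = 47×10³/510 = 92.16 N/mm.
Moment M = P × e = 47×10³ × 110 = 5170000 N·mm; bending f_b = M/S = 238.5 N/mm.
f_max = √(f_v² + f_b²) = √(92.16² + 238.5²) = 255.7 N/mm.
r_n/Ω = (1/2.0) × 0.6 × 480 × (0.707 × 5) = 509 N/mm → adequate.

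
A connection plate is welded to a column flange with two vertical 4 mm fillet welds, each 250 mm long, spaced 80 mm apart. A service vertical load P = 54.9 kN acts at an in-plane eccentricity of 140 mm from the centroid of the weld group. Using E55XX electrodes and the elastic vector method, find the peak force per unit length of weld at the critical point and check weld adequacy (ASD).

f_max ≈ 346 N/mm; adequate

E55XX → F_EXX = 550 MPa.
Total weld length L_w = 500 mm. Treat welds as unit-width lines.
Polar moment about centroid: J = 2[d³/12 + d(b/2)²] = 2[250³/12 + 250×40²] = 3404000 mm³.
Direct shear f_v = P/L_w = 54.9×10³ / 500 = 109.8 N/mm (vertical).
Torsion M = P·e = 54.9×10³ × 140 = 7686000 N·mm.
Critical point at (x, y) = (40, 125) from centroid. f_tx = M·y/J = 282.2 N/mm; f_ty = M·x/J = 90.31 N/mm.
Resultant f_max = √[f_tx² + (f_v + f_ty)²] = √[282.2² + (109.8 + 90.31)²] = 346 N/mm.
Capacity per unit length: r_n/Ω = (1/2.0) × 0.6 × 550 × (0.707 × 4) = 466.6 N/mm.
346 ≤ 466.6 → adequate.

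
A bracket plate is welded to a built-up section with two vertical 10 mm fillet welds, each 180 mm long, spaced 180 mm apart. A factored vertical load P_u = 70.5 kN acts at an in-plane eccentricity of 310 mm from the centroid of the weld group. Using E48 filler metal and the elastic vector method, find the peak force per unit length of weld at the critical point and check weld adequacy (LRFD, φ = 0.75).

f_max ≈ 865 N/mm; adequate

E48XX → F_EXX = 480 MPa.
Total weld length L_w = 360 mm. Treat welds as unit-width lines.
Polar moment about centroid: J = 2[d³/12 + d(b/2)²] = 2[180³/12 + 180×90²] = 3888000 mm³.
Direct shear f_v = P/L_w = 70.5×10³ / 360 = 195.8 N/mm (vertical).
Torsion M = P·e = 70.5×10³ × 310 = 21855000 N·mm.
Critical point at (x, y) = (90, 90) from centroid. f_tx = M·y/J = 505.9 N/mm; f_ty = M·x/J = 505.9 N/mm.
Resultant f_max = √[f_tx² + (f_v + f_ty)²] = √[505.9² + (195.8 + 505.9)²] = 865.1 N/mm.
Capacity per unit length: φr_n = 0.75 × 0.6 × 480 × (0.707 × 10) = 1527 N/mm.
865.1 ≤ 1527 → adequate.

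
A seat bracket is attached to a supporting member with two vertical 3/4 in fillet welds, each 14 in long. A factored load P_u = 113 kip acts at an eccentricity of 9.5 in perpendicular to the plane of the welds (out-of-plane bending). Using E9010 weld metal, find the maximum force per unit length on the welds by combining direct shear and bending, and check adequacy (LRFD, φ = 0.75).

f_max ≈ 16.9 kip/in; adequate

E90XX → F_EXX = 90 ksi.
L_w = 2 × 14 = 28 in; section modulus (unit throat) S = 2 × L²/6 = 65.33 in².
Direct shear f_v = P/L_w = 113/28 = 4.036 kip/in.
Moment M = P × e = 113 × 9.5 = 1073.5 kip·in; bending f_b = M/S = 16.43 kip/in.
f_max = √(f_v² + f_b²) = √(4.036² + 16.43²) = 16.92 kip/in.
φr_n = 0.75 × 0.6 × 90 × (0.707 × 0.75) = 21.48 kip/in → adequate.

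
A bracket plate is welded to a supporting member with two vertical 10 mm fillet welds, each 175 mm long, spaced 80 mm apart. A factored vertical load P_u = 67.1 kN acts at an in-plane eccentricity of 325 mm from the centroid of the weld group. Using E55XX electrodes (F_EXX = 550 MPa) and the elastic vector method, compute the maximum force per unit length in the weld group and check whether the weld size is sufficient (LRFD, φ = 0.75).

f_max ≈ 1530 N/mm; adequate

Total weld length L_w = 350 mm. Treat welds as unit-width lines.
Polar moment about centroid: J = 2[d³/12 + d(b/2)²] = 2[175³/12 + 175×40²] = 1453000 mm³.
Direct shear f_v = P/L_w = 67.1×10³ / 350 = 191.7 N/mm (vertical).
Torsion M = P·e = 67.1×10³ × 325 = 21808000 N·mm.
Critical point at (x, y) = (40, 87.5) from centroid. f_tx = M·y/J = 1313 N/mm; f_ty = M·x/J = 600.2 N/mm.
Resultant f_max = √[f_tx² + (f_v + f_ty)²] = √[1313² + (191.7 + 600.2)²] = 1533 N/mm.
Capacity per unit length: φr_n = 0.75 × 0.6 × 550 × (0.707 × 10) = 1750 N/mm.
1533 ≤ 1750 → adequate.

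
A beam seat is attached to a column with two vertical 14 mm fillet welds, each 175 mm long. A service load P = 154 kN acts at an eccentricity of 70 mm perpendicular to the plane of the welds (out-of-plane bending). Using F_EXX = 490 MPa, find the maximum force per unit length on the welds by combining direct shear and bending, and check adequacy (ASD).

L_w = 2 × 175 = 350 mm; section modulus (unit throat) S = 2 × L²/6 = 10210 mm².
Direct shear f_v = P/L_w = 154×10³/350 = 440 N/mm.
Moment M = P × e = 154×10³ × 70 = 10780000 N·mm; bending f_b = M/S = 1056 N/mm.
f_max = √(f_v² + f_b²) = √(440² + 1056²) = 1144 N/mm.
r_n/Ω = (1/2.0) × 0.6 × 490 × (0.707 × 14) = 1455 N/mm → adequate.

f_max ≈ 1140 N/mm; adequate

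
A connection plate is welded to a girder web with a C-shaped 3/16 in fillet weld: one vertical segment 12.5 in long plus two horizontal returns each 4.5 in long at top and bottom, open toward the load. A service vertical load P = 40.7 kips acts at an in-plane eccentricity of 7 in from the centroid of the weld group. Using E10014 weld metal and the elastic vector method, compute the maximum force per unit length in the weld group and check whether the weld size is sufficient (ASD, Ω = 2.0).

f_max ≈ 4.91 kip/in; NOT adequate

E100XX → F_EXX = 100 ksi.
Total weld length L_w = 21.5 in. Treat welds as unit-width lines.
Centroid: x̄ = 2×4.5×2.25 / 21.5 = 0.9419 in from the vertical weld.
Polar moment about centroid: J = I_x + I_y = [12.5³/12 + 2×4.5×6.25²] + [12.5×0.9419² + 2(4.5³/12 + 4.5×1.308²)] = 556 in³.
Direct shear f_v = P/L_w = 40.7 / 21.5 = 1.893 kip/in (vertical).
Torsion M = P·e = 40.7 × 7 = 284.9 kip·in.
Critical point at (x, y) = (3.558, 6.25) from centroid. f_tx = M·y/J = 3.203 kip/in; f_ty = M·x/J = 1.823 kip/in.
Resultant f_max = √[f_tx² + (f_v + f_ty)²] = √[3.203² + (1.893 + 1.823)²] = 4.906 kip/in.
Capacity per unit length: r_n/Ω = (1/2.0) × 0.6 × 100 × (0.707 × 0.1875) = 3.977 kip/in.
4.906 > 3.977 → NOT adequate.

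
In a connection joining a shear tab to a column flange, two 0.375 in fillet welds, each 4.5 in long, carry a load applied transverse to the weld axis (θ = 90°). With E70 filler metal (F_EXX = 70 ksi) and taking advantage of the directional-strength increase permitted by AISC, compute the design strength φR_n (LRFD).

t_e = 0.707 × 0.375 = 0.2651 in; A_we = 0.2651 × 9 = 2.386 in².
Directional factor: 1.0 + 0.5 sin^1.5(90°) = 1.5.
F_nw = 0.6 × 70 × 1.5 = 63 ksi.
φR_n = 0.75 × 63 × 2.386 = 112.7 kip.

φR_n ≈ 113 kip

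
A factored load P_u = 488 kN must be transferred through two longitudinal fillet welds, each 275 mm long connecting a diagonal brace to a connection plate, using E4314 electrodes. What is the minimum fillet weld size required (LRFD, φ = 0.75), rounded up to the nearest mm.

E43XX → F_EXX = 430 MPa.
Total weld length L = 550 mm.
Required throat t_e = P_u / (φ × 0.6 F_EXX × L) = 488 / (0.75 × 0.6 × 430 × 550 × 10⁻³) = 4.585 mm.
Required leg w = t_e / 0.707 = 6.486 mm → use 7 mm.

w = 7 mm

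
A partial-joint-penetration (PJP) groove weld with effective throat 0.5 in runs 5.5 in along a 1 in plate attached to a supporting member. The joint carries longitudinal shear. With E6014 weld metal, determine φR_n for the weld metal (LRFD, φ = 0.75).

φR_n ≈ 74.2 kips

E60XX → F_EXX = 60 ksi.
Effective throat (given) t_e = 0.5 in.
A_we = 0.5 × 5.5 = 2.75 in².
F_nw = 0.6 F_EXX = 36 ksi.
φR_n = 0.75 × 36 × 2.75 = 74.25 kips.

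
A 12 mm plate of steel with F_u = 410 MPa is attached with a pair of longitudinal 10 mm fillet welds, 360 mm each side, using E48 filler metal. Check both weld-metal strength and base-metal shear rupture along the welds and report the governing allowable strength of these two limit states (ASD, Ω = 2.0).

R_n/Ω ≈ 733 kN (weld metal governs)

E48XX → F_EXX = 480 MPa.
t_e = 0.707 × 10 = 7.07 mm; L = 720 mm.
Weld metal: R_n/Ω = (1/2.0) × 0.6 × 480 × 7.07 × 720 × 10⁻³ = 733 kN.
Base metal (shear rupture): R_n/Ω = (1/2.0) × 0.6 × 410 × 12 × 720 × 10⁻³ = 1063 kN.
Governing: weld metal.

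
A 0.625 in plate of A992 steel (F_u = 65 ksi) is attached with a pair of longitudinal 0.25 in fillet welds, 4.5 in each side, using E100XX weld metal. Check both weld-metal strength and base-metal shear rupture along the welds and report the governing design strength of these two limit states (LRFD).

φR_n ≈ 71.6 kip (weld metal governs)

E100XX → F_EXX = 100 ksi.
t_e = 0.707 × 0.25 = 0.1767 in; L = 9 in.
Weld metal: φR_n = 0.75 × 0.6 × 100 × 0.1767 × 9 = 71.58 kip.
Base metal (shear rupture): φR_n = 0.75 × 0.6 × 65 × 0.625 × 9 = 164.5 kip.
Governing: weld metal.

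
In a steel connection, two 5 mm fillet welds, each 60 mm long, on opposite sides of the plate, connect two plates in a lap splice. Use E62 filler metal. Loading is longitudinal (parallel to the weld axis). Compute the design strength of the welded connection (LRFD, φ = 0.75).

E62XX → F_EXX = 620 MPa.
Effective throat t_e = 0.707 × 5 = 3.535 mm.
Total length L = 120 mm; A_we = 3.535 × 120 = 424.2 mm².
F_nw = 0.6 F_EXX = 0.6 × 620 = 372 MPa.
φR_n = 0.75 × 372 × 424.2 × 10⁻³ = 118.4 kN.

φR_n ≈ 118 kN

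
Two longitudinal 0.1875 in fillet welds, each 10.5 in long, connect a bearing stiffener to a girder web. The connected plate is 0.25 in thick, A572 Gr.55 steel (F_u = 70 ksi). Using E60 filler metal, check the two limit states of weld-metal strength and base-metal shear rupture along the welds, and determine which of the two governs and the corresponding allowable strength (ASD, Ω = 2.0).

R_n/Ω ≈ 50.1 kips (weld metal governs)

E60XX → F_EXX = 60 ksi.
t_e = 0.707 × 0.1875 = 0.1326 in; L = 21 in.
Weld metal: R_n/Ω = (1/2.0) × 0.6 × 60 × 0.1326 × 21 = 50.11 kips.
Base metal (shear rupture): R_n/Ω = (1/2.0) × 0.6 × 70 × 0.25 × 21 = 110.2 kips.
Governing: weld metal.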